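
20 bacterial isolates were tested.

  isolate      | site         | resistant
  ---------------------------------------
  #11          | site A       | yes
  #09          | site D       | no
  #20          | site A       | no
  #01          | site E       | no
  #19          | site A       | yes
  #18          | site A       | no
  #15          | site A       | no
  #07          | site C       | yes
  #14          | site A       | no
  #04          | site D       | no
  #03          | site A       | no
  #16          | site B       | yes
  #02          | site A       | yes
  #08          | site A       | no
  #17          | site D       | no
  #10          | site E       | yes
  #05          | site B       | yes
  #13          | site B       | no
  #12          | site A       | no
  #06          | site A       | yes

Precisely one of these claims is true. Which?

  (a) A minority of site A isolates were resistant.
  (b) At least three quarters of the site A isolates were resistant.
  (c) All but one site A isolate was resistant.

(a)

|A| = 11, |A ∩ B| = 4, |A ∖ B| = 7.
(a) requires |A ∩ B| < |A ∖ B|: true.
(b) requires |A ∩ B| / |A| ≥ 3/4: false.
(c) requires |A ∖ B| = 1: false.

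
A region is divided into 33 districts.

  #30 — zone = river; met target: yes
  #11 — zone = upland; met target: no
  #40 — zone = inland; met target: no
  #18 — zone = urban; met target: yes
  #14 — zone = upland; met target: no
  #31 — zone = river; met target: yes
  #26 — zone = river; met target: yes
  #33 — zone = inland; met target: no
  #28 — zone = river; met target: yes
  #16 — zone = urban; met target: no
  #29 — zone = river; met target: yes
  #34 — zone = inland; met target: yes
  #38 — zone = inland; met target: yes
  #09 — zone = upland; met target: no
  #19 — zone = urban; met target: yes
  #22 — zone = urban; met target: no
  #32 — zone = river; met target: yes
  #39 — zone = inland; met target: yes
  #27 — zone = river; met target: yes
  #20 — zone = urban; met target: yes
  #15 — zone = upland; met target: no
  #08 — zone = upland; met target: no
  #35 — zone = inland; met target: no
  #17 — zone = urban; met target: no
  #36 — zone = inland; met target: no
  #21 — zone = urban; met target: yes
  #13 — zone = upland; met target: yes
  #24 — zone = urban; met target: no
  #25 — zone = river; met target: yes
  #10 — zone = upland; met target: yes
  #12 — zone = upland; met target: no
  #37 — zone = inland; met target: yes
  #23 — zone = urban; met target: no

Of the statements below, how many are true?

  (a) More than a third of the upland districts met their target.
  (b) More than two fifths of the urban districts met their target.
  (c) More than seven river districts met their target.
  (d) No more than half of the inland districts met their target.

(a) upland: |A| = 8, |A ∩ B| = 2; needs |A ∩ B| / |A| > 1/3 — false.
(b) urban: |A| = 9, |A ∩ B| = 4; needs |A ∩ B| / |A| > 2/5 — true.
(c) river: |A| = 8, |A ∩ B| = 8; needs |A ∩ B| > 7 — true.
(d) inland: |A| = 8, |A ∩ B| = 4; needs |A ∩ B| ≤ |A ∖ B| — true.

3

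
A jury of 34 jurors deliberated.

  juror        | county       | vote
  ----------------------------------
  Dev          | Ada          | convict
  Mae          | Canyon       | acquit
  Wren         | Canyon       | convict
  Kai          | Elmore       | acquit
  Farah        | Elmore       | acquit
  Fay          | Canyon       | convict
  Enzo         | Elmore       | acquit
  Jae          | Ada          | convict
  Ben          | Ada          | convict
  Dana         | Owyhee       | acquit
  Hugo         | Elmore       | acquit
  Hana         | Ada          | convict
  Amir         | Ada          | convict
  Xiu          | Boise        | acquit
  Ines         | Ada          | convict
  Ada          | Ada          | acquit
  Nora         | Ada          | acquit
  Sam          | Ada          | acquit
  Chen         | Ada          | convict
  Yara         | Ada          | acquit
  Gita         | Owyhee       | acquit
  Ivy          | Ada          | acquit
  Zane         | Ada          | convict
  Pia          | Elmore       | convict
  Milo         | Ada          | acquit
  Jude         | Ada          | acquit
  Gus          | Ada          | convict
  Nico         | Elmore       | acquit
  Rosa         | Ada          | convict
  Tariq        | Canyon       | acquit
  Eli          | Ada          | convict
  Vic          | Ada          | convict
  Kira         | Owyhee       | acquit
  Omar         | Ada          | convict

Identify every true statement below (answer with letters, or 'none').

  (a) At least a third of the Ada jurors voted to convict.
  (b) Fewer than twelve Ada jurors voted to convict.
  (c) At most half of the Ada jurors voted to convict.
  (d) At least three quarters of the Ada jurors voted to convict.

|A| = 20, |A ∩ B| = 13, |A ∖ B| = 7.
(a) |A ∩ B| / |A| ≥ 1/3: holds.
(b) |A ∩ B| < 12: fails.
(c) |A ∩ B| ≤ |A ∖ B|: fails.
(d) |A ∩ B| / |A| ≥ 3/4: fails.

(a)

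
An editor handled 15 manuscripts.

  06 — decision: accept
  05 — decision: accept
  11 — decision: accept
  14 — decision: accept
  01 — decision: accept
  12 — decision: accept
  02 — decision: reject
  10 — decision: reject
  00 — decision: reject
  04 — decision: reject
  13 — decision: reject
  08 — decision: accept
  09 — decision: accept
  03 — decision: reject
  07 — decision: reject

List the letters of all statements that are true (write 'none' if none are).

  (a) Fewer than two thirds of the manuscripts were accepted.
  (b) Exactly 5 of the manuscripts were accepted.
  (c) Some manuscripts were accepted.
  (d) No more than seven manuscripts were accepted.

|A| = 15, |A ∩ B| = 8, |A ∖ B| = 7.
(a) |A ∩ B| / |A| < 2/3: holds.
(b) |A ∩ B| = 5: fails.
(c) A ∩ B ≠ ∅ (|A ∩ B| ≥ 1): holds.
(d) |A ∩ B| ≤ 7: fails.

(a), (c)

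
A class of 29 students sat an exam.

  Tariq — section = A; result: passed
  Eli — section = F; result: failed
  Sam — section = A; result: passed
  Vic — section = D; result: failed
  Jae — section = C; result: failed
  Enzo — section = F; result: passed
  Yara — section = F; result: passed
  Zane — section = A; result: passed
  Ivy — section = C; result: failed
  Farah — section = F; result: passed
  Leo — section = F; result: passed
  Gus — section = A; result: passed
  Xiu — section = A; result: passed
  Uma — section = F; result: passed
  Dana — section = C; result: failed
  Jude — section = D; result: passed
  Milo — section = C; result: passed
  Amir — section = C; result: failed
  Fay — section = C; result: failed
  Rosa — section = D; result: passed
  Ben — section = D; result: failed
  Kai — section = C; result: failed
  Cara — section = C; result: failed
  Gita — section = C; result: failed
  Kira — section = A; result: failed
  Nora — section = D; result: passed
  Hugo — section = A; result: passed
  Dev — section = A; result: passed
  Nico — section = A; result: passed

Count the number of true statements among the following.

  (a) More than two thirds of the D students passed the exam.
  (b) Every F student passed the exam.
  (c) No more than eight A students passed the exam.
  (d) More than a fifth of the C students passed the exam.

1

(a) D: |A| = 5, |A ∩ B| = 3; needs |A ∩ B| / |A| > 2/3 — false.
(b) F: |A| = 6, |A ∩ B| = 5; needs A ⊆ B, i.e. every element of A is in B (|A ∖ B| = 0) — false.
(c) A: |A| = 9, |A ∩ B| = 8; needs |A ∩ B| ≤ 8 — true.
(d) C: |A| = 9, |A ∩ B| = 1; needs |A ∩ B| / |A| > 1/5 — false.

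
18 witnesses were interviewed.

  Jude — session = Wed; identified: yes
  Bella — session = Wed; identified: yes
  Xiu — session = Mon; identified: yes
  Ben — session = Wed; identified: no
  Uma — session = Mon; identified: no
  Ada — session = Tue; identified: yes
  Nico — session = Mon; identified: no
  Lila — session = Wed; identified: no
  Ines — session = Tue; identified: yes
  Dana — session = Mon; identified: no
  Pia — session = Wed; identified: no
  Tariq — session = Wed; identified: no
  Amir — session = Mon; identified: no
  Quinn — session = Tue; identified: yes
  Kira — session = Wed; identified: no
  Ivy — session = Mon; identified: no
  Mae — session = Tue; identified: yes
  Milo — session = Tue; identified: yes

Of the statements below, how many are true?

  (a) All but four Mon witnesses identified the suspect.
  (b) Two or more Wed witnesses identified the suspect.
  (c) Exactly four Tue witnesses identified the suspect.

(a) Mon: |A| = 6, |A ∩ B| = 1; needs |A ∖ B| = 4 — false.
(b) Wed: |A| = 7, |A ∩ B| = 2; needs |A ∩ B| ≥ 2 — true.
(c) Tue: |A| = 5, |A ∩ B| = 5; needs |A ∩ B| = 4 — false.

1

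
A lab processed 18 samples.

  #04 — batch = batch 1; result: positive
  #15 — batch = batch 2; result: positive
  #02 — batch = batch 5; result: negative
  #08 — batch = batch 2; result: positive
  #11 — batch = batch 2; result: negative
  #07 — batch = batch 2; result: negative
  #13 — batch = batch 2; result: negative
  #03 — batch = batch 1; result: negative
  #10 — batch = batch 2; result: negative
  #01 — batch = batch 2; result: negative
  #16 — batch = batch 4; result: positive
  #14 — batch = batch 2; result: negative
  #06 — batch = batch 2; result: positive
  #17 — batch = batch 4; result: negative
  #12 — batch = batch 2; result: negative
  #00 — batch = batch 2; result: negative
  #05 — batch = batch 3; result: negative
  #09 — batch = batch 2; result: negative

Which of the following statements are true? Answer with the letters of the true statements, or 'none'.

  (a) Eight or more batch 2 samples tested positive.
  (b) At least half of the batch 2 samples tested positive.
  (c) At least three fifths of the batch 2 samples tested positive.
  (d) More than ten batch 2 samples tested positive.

none

|A| = 12, |A ∩ B| = 3, |A ∖ B| = 9.
(a) |A ∩ B| ≥ 8: fails.
(b) |A ∩ B| ≥ |A ∖ B|: fails.
(c) |A ∩ B| / |A| ≥ 3/5: fails.
(d) |A ∩ B| > 10: fails.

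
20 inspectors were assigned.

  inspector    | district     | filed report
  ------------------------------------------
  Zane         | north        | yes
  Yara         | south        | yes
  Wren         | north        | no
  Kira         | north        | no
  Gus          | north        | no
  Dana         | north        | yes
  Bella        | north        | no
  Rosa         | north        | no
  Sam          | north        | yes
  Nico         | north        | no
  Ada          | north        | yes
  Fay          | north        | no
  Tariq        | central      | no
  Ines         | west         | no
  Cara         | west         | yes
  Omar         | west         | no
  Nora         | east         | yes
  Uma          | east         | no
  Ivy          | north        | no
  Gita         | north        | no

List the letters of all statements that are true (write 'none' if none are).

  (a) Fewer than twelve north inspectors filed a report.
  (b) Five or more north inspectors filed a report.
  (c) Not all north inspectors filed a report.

|A| = 13, |A ∩ B| = 4, |A ∖ B| = 9.
(a) |A ∩ B| < 12: holds.
(b) |A ∩ B| ≥ 5: fails.
(c) A ⊄ B (|A ∖ B| ≥ 1): holds.

(a), (c)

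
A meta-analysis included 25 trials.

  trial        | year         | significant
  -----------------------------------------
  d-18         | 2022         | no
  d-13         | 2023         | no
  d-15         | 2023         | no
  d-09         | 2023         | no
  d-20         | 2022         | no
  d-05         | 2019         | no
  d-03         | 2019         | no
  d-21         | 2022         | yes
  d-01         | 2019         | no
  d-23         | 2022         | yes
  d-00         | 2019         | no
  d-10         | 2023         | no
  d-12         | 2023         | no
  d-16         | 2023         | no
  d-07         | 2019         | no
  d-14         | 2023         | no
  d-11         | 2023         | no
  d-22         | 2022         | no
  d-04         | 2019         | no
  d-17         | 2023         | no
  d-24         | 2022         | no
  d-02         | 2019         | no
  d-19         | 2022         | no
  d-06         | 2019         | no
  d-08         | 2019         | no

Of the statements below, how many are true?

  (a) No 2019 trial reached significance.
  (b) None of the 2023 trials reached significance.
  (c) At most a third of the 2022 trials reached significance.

3

(a) 2019: |A| = 9, |A ∩ B| = 0; needs A ∩ B = ∅ (|A ∩ B| = 0) — true.
(b) 2023: |A| = 9, |A ∩ B| = 0; needs A ∩ B = ∅ (|A ∩ B| = 0) — true.
(c) 2022: |A| = 7, |A ∩ B| = 2; needs |A ∩ B| / |A| ≤ 1/3 — true.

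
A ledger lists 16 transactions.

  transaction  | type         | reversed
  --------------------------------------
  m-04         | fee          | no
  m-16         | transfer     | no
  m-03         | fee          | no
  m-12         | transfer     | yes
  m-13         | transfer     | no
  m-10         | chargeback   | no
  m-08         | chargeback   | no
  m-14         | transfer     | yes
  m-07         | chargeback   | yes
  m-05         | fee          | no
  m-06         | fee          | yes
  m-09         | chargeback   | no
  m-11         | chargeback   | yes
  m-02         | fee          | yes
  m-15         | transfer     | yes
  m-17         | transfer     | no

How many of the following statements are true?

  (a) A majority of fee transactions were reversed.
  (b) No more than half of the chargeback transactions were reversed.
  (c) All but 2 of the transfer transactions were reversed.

1

(a) fee: |A| = 5, |A ∩ B| = 2; needs |A ∩ B| > |A ∖ B| — false.
(b) chargeback: |A| = 5, |A ∩ B| = 2; needs |A ∩ B| ≤ |A ∖ B| — true.
(c) transfer: |A| = 6, |A ∩ B| = 3; needs |A ∖ B| = 2 — false.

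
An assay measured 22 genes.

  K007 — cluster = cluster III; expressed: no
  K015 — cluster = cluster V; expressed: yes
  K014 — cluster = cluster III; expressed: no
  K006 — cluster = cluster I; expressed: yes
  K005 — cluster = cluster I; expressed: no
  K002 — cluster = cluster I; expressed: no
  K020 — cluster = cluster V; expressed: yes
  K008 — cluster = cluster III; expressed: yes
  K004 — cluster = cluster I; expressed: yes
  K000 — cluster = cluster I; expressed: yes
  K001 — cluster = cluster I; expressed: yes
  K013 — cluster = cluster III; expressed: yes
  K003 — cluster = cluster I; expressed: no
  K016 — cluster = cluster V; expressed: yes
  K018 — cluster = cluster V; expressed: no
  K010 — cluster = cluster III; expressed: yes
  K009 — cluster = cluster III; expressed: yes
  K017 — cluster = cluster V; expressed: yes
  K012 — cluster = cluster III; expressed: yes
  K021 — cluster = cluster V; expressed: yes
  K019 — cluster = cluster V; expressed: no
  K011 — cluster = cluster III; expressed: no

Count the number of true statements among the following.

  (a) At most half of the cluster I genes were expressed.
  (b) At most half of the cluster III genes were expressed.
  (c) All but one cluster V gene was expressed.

0

(a) cluster I: |A| = 7, |A ∩ B| = 4; needs |A ∩ B| ≤ |A ∖ B| — false.
(b) cluster III: |A| = 8, |A ∩ B| = 5; needs |A ∩ B| ≤ |A ∖ B| — false.
(c) cluster V: |A| = 7, |A ∩ B| = 5; needs |A ∖ B| = 1 — false.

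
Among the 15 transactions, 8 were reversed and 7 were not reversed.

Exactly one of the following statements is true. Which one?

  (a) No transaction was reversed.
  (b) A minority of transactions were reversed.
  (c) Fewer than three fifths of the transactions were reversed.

(c)

|A| = 15, |A ∩ B| = 8, |A ∖ B| = 7.
(a) requires A ∩ B = ∅ (|A ∩ B| = 0): false.
(b) requires |A ∩ B| < |A ∖ B|: false.
(c) requires |A ∩ B| / |A| < 3/5: true.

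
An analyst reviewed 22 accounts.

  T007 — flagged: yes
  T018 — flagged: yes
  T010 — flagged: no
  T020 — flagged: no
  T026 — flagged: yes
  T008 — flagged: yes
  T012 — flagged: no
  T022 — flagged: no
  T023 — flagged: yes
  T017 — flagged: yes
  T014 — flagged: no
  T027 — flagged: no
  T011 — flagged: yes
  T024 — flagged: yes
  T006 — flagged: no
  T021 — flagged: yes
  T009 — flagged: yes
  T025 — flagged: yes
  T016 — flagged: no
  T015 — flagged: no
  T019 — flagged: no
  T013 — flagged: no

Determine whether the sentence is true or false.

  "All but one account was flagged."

The determiner here denotes the relation: |A ∖ B| = 1.
|A| = 22, |A ∩ B| = 11, |A ∖ B| = 11.
|A ∖ B| = 11, so the statement is false.

False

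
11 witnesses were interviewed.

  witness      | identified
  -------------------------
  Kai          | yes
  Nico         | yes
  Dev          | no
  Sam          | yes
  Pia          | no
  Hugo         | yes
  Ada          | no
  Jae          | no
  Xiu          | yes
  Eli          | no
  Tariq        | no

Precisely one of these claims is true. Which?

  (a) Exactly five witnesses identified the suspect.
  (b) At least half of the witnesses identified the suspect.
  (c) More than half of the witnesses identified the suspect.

(a)

|A| = 11, |A ∩ B| = 5, |A ∖ B| = 6.
(a) requires |A ∩ B| = 5: true.
(b) requires |A ∩ B| ≥ |A ∖ B|: false.
(c) requires |A ∩ B| > |A ∖ B|: false.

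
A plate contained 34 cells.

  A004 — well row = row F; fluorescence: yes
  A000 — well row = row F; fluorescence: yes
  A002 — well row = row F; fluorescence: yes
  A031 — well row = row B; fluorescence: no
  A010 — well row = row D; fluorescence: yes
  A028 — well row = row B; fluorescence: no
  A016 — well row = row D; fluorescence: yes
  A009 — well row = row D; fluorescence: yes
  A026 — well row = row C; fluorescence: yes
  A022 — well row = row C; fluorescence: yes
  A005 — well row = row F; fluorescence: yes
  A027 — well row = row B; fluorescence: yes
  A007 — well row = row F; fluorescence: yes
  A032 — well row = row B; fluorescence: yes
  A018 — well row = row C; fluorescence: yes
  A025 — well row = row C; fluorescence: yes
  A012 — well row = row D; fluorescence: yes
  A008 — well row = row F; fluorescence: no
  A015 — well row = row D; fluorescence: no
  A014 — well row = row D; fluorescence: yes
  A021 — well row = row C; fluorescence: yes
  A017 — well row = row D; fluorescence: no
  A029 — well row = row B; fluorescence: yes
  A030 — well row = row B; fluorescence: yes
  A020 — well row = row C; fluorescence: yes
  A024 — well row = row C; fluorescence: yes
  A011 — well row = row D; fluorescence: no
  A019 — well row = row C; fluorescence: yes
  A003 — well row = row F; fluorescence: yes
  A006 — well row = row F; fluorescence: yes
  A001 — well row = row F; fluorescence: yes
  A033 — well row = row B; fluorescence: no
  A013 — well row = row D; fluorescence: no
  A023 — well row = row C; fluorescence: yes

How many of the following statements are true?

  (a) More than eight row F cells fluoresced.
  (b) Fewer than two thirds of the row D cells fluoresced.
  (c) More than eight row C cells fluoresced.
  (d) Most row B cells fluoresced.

3

(a) row F: |A| = 9, |A ∩ B| = 8; needs |A ∩ B| > 8 — false.
(b) row D: |A| = 9, |A ∩ B| = 5; needs |A ∩ B| / |A| < 2/3 — true.
(c) row C: |A| = 9, |A ∩ B| = 9; needs |A ∩ B| > 8 — true.
(d) row B: |A| = 7, |A ∩ B| = 4; needs |A ∩ B| > |A ∖ B| — true.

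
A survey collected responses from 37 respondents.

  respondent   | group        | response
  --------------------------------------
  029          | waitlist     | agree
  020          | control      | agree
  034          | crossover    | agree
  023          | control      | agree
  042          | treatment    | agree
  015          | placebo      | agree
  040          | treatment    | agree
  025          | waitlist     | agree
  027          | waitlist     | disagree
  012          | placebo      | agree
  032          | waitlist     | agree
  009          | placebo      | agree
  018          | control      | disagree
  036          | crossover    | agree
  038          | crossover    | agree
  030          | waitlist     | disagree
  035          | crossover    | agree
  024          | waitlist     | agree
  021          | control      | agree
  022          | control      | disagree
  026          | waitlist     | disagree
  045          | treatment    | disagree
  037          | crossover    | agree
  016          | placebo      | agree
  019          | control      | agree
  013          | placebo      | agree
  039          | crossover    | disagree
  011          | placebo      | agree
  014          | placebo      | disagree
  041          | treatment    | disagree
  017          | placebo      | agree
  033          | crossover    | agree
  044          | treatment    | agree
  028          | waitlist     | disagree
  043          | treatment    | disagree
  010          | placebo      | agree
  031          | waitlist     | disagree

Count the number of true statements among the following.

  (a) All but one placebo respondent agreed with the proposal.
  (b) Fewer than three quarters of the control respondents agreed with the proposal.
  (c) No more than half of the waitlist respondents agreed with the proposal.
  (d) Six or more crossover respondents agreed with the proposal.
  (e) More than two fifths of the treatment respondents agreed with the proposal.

(a) placebo: |A| = 9, |A ∩ B| = 8; needs |A ∖ B| = 1 — true.
(b) control: |A| = 6, |A ∩ B| = 4; needs |A ∩ B| / |A| < 3/4 — true.
(c) waitlist: |A| = 9, |A ∩ B| = 4; needs |A ∩ B| ≤ |A ∖ B| — true.
(d) crossover: |A| = 7, |A ∩ B| = 6; needs |A ∩ B| ≥ 6 — true.
(e) treatment: |A| = 6, |A ∩ B| = 3; needs |A ∩ B| / |A| > 2/5 — true.

5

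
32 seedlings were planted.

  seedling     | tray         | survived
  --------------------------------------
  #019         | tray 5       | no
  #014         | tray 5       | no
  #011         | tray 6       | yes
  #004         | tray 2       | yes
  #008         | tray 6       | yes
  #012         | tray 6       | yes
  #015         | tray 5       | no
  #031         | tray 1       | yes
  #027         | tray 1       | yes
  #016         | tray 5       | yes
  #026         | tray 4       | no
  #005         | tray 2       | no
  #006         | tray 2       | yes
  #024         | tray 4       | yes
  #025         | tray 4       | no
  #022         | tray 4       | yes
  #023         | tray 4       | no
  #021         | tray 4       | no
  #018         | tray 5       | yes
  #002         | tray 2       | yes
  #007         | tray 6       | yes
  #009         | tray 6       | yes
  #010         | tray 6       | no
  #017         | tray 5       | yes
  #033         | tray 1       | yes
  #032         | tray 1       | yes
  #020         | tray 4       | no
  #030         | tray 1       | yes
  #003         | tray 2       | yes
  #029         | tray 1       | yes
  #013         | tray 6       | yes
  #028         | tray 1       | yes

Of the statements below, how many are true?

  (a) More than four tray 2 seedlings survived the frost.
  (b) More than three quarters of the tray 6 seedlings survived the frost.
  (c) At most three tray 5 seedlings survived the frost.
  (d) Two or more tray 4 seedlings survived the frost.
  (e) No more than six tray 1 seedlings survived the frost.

(a) tray 2: |A| = 5, |A ∩ B| = 4; needs |A ∩ B| > 4 — false.
(b) tray 6: |A| = 7, |A ∩ B| = 6; needs |A ∩ B| / |A| > 3/4 — true.
(c) tray 5: |A| = 6, |A ∩ B| = 3; needs |A ∩ B| ≤ 3 — true.
(d) tray 4: |A| = 7, |A ∩ B| = 2; needs |A ∩ B| ≥ 2 — true.
(e) tray 1: |A| = 7, |A ∩ B| = 7; needs |A ∩ B| ≤ 6 — false.

3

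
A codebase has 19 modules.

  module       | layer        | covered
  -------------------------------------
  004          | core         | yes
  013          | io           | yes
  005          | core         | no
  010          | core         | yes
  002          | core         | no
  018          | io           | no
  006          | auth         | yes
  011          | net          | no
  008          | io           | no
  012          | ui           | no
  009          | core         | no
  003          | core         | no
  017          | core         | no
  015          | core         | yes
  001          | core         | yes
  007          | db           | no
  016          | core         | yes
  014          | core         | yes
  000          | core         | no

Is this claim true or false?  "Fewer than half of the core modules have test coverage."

Truth condition: |A ∩ B| < |A ∖ B|.
A (the restrictor) = {004, 005, 010, 002, 009, 003, 017, 015, 001, 016, 014, 000}, |A| = 12.
A ∩ B = {004, 010, 015, 001, 016, 014}, so |A ∩ B| = 6.
A ∖ B = {005, 002, 009, 003, 017, 000}, so |A ∖ B| = 6.
6 = 6, so the statement is false.

False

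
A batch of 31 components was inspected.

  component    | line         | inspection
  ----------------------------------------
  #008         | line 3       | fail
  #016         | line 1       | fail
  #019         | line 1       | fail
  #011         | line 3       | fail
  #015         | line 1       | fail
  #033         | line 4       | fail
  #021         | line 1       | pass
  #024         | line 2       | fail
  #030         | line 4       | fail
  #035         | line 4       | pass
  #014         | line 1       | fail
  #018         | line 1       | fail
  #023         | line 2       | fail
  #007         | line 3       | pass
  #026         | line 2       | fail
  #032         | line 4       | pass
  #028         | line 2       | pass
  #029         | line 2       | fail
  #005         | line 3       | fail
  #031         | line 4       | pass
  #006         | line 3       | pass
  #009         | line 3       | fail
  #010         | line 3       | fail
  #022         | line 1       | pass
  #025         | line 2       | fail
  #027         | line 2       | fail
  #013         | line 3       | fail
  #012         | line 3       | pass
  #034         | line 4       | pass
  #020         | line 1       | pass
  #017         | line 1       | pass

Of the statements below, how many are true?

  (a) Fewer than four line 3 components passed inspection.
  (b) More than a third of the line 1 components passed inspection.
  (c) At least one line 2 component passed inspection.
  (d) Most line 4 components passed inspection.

4

(a) line 3: |A| = 9, |A ∩ B| = 3; needs |A ∩ B| < 4 — true.
(b) line 1: |A| = 9, |A ∩ B| = 4; needs |A ∩ B| / |A| > 1/3 — true.
(c) line 2: |A| = 7, |A ∩ B| = 1; needs A ∩ B ≠ ∅ (|A ∩ B| ≥ 1) — true.
(d) line 4: |A| = 6, |A ∩ B| = 4; needs |A ∩ B| > |A ∖ B| — true.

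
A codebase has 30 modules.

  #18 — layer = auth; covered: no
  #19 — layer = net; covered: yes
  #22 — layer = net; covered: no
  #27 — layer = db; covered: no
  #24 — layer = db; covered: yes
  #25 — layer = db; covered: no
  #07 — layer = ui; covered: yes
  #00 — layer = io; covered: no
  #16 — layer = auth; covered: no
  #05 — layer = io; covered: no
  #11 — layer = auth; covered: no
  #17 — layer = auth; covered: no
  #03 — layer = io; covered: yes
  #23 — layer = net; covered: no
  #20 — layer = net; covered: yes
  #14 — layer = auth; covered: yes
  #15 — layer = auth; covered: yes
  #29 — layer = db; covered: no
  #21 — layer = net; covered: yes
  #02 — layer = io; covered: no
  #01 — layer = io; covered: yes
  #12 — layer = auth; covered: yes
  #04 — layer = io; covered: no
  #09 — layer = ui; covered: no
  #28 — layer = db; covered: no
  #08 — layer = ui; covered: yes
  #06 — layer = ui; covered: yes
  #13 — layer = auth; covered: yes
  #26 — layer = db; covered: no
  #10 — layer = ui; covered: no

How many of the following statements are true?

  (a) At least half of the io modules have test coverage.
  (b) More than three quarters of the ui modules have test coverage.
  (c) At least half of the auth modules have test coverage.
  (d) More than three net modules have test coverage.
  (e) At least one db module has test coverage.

2

(a) io: |A| = 6, |A ∩ B| = 2; needs |A ∩ B| ≥ |A ∖ B| — false.
(b) ui: |A| = 5, |A ∩ B| = 3; needs |A ∩ B| / |A| > 3/4 — false.
(c) auth: |A| = 8, |A ∩ B| = 4; needs |A ∩ B| ≥ |A ∖ B| — true.
(d) net: |A| = 5, |A ∩ B| = 3; needs |A ∩ B| > 3 — false.
(e) db: |A| = 6, |A ∩ B| = 1; needs A ∩ B ≠ ∅ (|A ∩ B| ≥ 1) — true.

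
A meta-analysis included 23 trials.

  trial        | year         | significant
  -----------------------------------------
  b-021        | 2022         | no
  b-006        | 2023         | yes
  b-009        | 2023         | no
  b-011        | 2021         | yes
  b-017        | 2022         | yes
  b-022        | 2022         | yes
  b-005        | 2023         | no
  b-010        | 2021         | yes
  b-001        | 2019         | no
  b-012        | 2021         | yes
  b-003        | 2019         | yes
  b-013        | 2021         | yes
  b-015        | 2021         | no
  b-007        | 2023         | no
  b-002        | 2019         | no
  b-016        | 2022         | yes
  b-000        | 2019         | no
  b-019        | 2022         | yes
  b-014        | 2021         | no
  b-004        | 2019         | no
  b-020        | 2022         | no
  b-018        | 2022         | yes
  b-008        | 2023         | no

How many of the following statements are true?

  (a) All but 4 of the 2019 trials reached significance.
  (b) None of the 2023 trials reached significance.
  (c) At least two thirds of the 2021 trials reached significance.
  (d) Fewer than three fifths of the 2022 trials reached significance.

2

(a) 2019: |A| = 5, |A ∩ B| = 1; needs |A ∖ B| = 4 — true.
(b) 2023: |A| = 5, |A ∩ B| = 1; needs A ∩ B = ∅ (|A ∩ B| = 0) — false.
(c) 2021: |A| = 6, |A ∩ B| = 4; needs |A ∩ B| / |A| ≥ 2/3 — true.
(d) 2022: |A| = 7, |A ∩ B| = 5; needs |A ∩ B| / |A| < 3/5 — false.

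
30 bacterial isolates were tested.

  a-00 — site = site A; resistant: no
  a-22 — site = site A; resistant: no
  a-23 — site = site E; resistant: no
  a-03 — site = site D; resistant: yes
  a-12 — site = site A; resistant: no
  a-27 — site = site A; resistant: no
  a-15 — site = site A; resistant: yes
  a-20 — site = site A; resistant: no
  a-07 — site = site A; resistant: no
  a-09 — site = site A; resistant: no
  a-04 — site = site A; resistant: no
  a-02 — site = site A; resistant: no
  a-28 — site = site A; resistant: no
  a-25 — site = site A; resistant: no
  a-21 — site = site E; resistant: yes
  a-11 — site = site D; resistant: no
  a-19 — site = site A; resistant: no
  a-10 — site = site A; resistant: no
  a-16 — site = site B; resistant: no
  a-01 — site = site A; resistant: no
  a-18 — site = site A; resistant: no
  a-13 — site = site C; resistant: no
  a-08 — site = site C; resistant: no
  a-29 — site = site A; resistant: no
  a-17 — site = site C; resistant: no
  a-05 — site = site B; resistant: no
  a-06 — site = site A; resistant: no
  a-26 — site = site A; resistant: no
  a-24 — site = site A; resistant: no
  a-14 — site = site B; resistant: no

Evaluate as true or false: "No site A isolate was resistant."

'No site A isolate was resistant' holds iff A ∩ B = ∅ (|A ∩ B| = 0).
|A| = 20, |A ∩ B| = 1, |A ∖ B| = 19.
So the statement is false.

False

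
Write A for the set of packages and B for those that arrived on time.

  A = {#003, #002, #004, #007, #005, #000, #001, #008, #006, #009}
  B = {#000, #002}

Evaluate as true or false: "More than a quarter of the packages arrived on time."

Truth condition: |A ∩ B| / |A| > 1/4.
A (the restrictor) = {#003, #002, #004, #007, #005, #000, #001, #008, #006, #009}, |A| = 10.
A ∩ B = {#002, #000}, so |A ∩ B| = 2.
A ∖ B = {#003, #004, #007, #005, #001, #008, #006, #009}, so |A ∖ B| = 8.
|A ∩ B|/|A| = 2/10, so the statement is false.

False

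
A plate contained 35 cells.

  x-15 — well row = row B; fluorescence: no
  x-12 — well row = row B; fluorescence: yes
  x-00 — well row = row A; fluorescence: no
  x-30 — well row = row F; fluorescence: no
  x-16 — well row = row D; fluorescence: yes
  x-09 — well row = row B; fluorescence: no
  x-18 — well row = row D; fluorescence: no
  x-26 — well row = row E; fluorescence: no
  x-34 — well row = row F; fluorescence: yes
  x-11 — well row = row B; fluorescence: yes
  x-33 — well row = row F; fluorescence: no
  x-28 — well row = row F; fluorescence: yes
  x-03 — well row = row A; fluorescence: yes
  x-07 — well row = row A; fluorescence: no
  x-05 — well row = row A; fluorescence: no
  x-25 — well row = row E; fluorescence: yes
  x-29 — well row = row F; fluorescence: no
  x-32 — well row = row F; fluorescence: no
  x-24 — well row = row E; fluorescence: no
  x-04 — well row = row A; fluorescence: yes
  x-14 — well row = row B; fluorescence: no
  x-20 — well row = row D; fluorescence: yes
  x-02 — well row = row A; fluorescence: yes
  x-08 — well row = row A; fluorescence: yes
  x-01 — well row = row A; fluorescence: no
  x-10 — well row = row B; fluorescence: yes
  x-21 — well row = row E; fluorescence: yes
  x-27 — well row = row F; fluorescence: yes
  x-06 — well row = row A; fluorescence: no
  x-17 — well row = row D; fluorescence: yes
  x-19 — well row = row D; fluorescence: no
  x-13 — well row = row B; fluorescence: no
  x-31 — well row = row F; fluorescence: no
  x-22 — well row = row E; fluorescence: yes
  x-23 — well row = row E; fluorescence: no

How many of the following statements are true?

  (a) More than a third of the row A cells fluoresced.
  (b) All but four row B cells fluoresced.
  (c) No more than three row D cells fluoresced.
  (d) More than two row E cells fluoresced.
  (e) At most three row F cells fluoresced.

(a) row A: |A| = 9, |A ∩ B| = 4; needs |A ∩ B| / |A| > 1/3 — true.
(b) row B: |A| = 7, |A ∩ B| = 3; needs |A ∖ B| = 4 — true.
(c) row D: |A| = 5, |A ∩ B| = 3; needs |A ∩ B| ≤ 3 — true.
(d) row E: |A| = 6, |A ∩ B| = 3; needs |A ∩ B| > 2 — true.
(e) row F: |A| = 8, |A ∩ B| = 3; needs |A ∩ B| ≤ 3 — true.

5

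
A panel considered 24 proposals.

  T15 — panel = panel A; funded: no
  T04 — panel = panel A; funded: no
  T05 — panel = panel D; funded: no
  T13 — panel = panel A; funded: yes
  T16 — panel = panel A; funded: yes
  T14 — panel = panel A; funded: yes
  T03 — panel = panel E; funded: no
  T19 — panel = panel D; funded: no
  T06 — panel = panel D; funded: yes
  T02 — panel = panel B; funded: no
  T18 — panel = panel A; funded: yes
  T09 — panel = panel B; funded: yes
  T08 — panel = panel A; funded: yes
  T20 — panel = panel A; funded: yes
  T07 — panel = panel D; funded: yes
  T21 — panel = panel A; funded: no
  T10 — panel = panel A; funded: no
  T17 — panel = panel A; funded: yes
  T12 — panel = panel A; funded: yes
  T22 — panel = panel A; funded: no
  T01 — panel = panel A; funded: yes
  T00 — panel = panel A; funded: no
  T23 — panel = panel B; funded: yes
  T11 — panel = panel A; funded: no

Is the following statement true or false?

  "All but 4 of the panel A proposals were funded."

'All but 4 of the panel A proposals were funded' holds iff |A ∖ B| = 4.
|A| = 16, |A ∩ B| = 9, |A ∖ B| = 7.
|A ∖ B| = 7, so the statement is false.

False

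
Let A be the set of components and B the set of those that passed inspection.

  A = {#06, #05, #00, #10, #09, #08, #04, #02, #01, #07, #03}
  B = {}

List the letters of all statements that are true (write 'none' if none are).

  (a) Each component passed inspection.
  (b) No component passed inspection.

|A| = 11, |A ∩ B| = 0, |A ∖ B| = 11.
(a) A ⊆ B, i.e. every element of A is in B (|A ∖ B| = 0): fails.
(b) A ∩ B = ∅ (|A ∩ B| = 0): holds.

(b)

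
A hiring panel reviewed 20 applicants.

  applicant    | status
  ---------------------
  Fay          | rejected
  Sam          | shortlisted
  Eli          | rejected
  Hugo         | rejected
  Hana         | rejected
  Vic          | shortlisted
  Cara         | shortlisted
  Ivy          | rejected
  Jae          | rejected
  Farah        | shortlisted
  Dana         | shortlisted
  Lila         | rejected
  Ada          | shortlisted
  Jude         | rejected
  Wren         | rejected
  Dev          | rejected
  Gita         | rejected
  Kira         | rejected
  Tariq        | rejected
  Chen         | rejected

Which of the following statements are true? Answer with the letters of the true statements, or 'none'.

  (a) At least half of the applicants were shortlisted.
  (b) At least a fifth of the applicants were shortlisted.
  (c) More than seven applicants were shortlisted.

(b)

|A| = 20, |A ∩ B| = 6, |A ∖ B| = 14.
(a) |A ∩ B| ≥ |A ∖ B|: fails.
(b) |A ∩ B| / |A| ≥ 1/5: holds.
(c) |A ∩ B| > 7: fails.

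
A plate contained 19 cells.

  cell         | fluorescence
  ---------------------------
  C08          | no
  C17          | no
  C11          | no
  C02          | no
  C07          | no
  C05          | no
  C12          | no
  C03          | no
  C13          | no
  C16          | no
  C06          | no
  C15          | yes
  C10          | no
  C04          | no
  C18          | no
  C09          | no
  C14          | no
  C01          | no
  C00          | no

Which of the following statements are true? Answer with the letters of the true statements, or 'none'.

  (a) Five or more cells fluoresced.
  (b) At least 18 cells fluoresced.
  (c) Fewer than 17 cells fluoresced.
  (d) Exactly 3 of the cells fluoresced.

(c)

|A| = 19, |A ∩ B| = 1, |A ∖ B| = 18.
(a) |A ∩ B| ≥ 5: fails.
(b) |A ∩ B| ≥ 18: fails.
(c) |A ∩ B| < 17: holds.
(d) |A ∩ B| = 3: fails.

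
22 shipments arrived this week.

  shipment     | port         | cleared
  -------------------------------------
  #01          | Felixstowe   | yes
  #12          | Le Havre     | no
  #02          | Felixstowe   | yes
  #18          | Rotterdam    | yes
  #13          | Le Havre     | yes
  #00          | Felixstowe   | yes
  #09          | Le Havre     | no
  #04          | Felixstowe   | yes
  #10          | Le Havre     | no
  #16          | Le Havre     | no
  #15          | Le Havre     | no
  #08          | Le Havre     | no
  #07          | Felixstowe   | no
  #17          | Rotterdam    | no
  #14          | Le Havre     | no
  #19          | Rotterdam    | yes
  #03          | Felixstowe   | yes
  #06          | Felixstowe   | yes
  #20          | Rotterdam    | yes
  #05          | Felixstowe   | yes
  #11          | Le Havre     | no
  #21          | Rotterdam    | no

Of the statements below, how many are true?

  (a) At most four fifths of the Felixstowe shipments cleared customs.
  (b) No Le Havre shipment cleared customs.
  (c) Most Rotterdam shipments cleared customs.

(a) Felixstowe: |A| = 8, |A ∩ B| = 7; needs |A ∩ B| / |A| ≤ 4/5 — false.
(b) Le Havre: |A| = 9, |A ∩ B| = 1; needs A ∩ B = ∅ (|A ∩ B| = 0) — false.
(c) Rotterdam: |A| = 5, |A ∩ B| = 3; needs |A ∩ B| > |A ∖ B| — true.

1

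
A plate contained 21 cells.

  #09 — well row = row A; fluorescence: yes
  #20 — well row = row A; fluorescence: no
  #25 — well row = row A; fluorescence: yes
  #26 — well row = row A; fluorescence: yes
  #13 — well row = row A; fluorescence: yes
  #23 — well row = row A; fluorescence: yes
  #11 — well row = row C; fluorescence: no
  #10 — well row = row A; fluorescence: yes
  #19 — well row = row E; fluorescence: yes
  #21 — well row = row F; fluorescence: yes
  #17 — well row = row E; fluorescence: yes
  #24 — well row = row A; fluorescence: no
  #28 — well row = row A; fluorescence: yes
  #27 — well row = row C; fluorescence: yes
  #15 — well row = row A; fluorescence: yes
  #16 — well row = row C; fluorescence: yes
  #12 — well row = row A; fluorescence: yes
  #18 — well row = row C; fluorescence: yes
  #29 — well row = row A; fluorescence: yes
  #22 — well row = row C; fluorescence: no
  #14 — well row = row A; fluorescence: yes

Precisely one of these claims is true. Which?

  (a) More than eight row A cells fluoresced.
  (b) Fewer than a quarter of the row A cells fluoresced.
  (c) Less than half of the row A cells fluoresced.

(a)

|A| = 13, |A ∩ B| = 11, |A ∖ B| = 2.
(a) requires |A ∩ B| > 8: true.
(b) requires |A ∩ B| / |A| < 1/4: false.
(c) requires |A ∩ B| < |A ∖ B|: false.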